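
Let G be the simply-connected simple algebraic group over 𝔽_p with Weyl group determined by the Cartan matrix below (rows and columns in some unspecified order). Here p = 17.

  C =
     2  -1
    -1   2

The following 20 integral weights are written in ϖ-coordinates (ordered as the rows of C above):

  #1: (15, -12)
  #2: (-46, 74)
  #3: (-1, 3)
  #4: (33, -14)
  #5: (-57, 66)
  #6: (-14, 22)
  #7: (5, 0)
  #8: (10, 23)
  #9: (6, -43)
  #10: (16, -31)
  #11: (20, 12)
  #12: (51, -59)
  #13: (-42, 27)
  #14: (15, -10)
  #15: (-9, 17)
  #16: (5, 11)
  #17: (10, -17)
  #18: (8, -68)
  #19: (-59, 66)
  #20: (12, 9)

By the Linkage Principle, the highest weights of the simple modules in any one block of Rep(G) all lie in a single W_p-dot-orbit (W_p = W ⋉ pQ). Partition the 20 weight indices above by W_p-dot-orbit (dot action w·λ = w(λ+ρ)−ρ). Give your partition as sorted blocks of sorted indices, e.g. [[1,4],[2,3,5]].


Dynkin diagram of C (from the 2 off-diagonal −1 entries): A_2.

λ_j+ρ reflected into Ā_17 (⟨·,θ^∨⟩≤17); 2-tuples as given:

  [1] (5, 11)
  [2] (7, 4)
  [3] (0, 4)
  [4] (0, 4)
  [5] (5, 11)
  [6] (7, 4)
  [7] (6, 1)
  [8] (6, 1)
  [9] (7, 9)
  [10] (0, 4)
  [11] (0, 4)
  [12] (6, 1)
  [13] (7, 4)
  [14] (7, 9)
  [15] (7, 9)
  [16] (5, 11)
  [17] (5, 11)
  [18] (7, 9)
  [19] (7, 9)
  [20] (7, 4)

5 distinct reps among the 20 weights ⇒ 5 W_17-linkage classes:

[[1, 5, 16, 17], [2, 6, 13, 20], [3, 4, 10, 11], [7, 8, 12], [9, 14, 15, 18, 19]]


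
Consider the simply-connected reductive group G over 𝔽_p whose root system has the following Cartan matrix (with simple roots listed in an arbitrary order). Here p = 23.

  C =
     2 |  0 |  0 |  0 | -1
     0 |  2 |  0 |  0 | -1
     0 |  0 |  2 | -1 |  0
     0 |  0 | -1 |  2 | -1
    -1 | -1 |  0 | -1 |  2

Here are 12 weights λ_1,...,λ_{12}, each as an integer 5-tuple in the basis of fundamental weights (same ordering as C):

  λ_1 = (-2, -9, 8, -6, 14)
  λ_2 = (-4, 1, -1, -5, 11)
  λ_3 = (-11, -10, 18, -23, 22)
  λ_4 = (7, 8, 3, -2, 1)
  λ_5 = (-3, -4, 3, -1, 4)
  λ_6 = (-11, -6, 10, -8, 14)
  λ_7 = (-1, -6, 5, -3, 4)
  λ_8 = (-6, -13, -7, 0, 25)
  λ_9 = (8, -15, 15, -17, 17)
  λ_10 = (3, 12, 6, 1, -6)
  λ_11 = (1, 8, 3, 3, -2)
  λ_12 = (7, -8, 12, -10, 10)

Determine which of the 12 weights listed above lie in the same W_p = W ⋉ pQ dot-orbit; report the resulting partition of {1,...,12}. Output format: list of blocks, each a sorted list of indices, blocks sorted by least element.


Root system D_5: the 5×5 matrix C matches after relabeling.

λ_j+ρ reflected into Ā_23 (⟨·,θ^∨⟩≤23); 5-tuples as given:

  λ_1+ρ ↦ (1, 8, 4, 3, 1) · λ_2+ρ ↦ (3, 2, 4, 0, 5) · λ_3+ρ ↦ (8, 9, 3, 0, 1) · λ_4+ρ ↦ (8, 9, 3, 0, 1) · λ_5+ρ ↦ (2, 3, 4, 0, 0) · λ_6+ρ ↦ (3, 2, 4, 0, 5) · λ_7+ρ ↦ (2, 3, 4, 0, 0) · λ_8+ρ ↦ (1, 8, 4, 3, 1) · λ_9+ρ ↦ (3, 2, 4, 0, 5) · λ_10+ρ ↦ (1, 8, 4, 3, 1) · λ_11+ρ ↦ (1, 8, 4, 3, 1) · λ_12+ρ ↦ (3, 2, 4, 0, 5)

Partition of {1..12} into 4 W_23-dot-orbits:

[[1, 8, 10, 11], [2, 6, 9, 12], [3, 4], [5, 7]]


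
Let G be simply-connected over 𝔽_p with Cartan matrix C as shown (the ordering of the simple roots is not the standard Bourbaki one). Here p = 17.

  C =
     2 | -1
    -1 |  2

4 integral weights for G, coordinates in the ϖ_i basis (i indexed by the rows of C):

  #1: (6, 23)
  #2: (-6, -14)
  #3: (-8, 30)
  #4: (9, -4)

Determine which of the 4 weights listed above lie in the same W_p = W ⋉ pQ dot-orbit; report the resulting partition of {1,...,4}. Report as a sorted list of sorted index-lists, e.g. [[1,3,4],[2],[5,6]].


Dynkin diagram of C (from the 2 off-diagonal −1 entries): A_2.

Each λ_j+ρ reduced to Ā_17; 2-tuples below use C's row order:

    λ_1+ρ ↦ (7, 3)
    λ_2+ρ ↦ (12, 4)
    λ_3+ρ ↦ (7, 3)
    λ_4+ρ ↦ (7, 3)

Linkage partition of the 4 weights (2 classes, p=17):

[[1, 3, 4], [2]]


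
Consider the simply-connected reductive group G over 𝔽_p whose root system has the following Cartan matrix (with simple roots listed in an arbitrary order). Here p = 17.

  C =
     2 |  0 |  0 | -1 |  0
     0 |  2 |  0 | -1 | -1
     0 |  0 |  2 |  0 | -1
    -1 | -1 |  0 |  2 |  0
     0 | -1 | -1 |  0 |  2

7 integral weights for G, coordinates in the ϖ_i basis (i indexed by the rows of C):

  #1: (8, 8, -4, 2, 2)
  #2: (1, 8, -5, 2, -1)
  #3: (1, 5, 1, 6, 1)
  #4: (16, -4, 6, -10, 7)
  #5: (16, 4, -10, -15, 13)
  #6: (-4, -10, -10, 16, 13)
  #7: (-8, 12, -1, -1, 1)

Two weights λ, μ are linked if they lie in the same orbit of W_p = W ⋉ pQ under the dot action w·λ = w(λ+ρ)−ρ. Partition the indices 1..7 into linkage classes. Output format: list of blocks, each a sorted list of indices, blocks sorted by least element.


Cartan matrix: type A_5 (|W|=720); un-permuting the 5 rows.

Each λ_j+ρ reduced to Ā_17; 5-tuples below use C's row order:

  [1] (2, 5, 0, 3, 4)
  [2] (2, 5, 0, 3, 4)
  [3] (0, 6, 0, 7, 2)
  [4] (2, 5, 0, 3, 4)
  [5] (2, 5, 0, 3, 4)
  [6] (2, 5, 0, 3, 4)
  [7] (0, 6, 0, 7, 2)

Partition of {1..7} into 2 W_17-dot-orbits:

[[1, 2, 4, 5, 6], [3, 7]]


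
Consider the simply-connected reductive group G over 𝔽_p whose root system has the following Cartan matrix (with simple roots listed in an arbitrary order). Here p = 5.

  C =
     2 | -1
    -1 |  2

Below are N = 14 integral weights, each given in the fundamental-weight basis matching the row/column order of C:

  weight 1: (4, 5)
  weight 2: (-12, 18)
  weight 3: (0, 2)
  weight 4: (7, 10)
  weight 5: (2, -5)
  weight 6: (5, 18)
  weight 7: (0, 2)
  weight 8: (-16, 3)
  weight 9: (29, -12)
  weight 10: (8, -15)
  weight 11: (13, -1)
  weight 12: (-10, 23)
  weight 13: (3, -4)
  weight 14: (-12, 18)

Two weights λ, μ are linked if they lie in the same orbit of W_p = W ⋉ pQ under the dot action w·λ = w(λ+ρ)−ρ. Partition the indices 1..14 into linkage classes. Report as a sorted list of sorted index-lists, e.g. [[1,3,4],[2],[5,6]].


Cartan matrix: type A_2 (|W|=6); un-permuting the 2 rows.

λ_j+ρ reflected into Ā_5 (⟨·,θ^∨⟩≤5); 2-tuples as given:

  1: (0, 1) · 2: (1, 1) · 3: (1, 3) · 4: (1, 1) · 5: (1, 3) · 6: (0, 1) · 7: (1, 3) · 8: (0, 4) · 9: (0, 4) · 10: (0, 4) · 11: (0, 1) · 12: (1, 4) · 13: (1, 3) · 14: (1, 1)

The 14 indices split into 5 linkage classes (same alcove rep ⇔ same W_5-dot-orbit):

[[1, 6, 11], [2, 4, 14], [3, 5, 7, 13], [8, 9, 10], [12]]


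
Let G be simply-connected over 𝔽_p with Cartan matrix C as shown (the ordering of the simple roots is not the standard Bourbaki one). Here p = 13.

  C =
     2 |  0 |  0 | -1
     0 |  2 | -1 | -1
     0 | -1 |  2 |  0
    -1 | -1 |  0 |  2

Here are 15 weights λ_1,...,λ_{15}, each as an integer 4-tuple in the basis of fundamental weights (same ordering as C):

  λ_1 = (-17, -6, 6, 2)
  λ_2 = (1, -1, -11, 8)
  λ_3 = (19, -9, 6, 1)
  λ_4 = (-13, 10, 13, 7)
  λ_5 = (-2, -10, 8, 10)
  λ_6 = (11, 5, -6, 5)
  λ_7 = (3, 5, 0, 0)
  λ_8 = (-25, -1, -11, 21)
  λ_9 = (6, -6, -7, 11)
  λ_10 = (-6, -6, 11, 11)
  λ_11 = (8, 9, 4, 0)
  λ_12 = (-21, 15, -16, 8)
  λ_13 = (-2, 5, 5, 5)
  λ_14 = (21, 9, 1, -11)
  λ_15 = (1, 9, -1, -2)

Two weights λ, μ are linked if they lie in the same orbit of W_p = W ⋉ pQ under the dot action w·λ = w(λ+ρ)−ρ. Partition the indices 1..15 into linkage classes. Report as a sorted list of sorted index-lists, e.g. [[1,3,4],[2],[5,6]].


Root system A_4: the 4×4 matrix C matches after relabeling.

λ_j+ρ reflected into Ā_13 (⟨·,θ^∨⟩≤13); 4-tuples as given:

  [1] (3, 2, 6, 0)
  [2] (1, 9, 0, 1)
  [3] (4, 6, 1, 1)
  [4] (4, 6, 1, 1)
  [5] (1, 9, 0, 1)
  [6] (1, 5, 1, 1)
  [7] (4, 6, 1, 1)
  [8] (1, 9, 0, 1)
  [9] (1, 5, 1, 1)
  [10] (1, 5, 1, 1)
  [11] (1, 1, 7, 2)
  [12] (1, 1, 7, 2)
  [13] (4, 6, 1, 1)
  [14] (1, 9, 0, 1)
  [15] (1, 9, 0, 1)

Partition of {1..15} into 5 W_13-dot-orbits:

[[1], [2, 5, 8, 14, 15], [3, 4, 7, 13], [6, 9, 10], [11, 12]]


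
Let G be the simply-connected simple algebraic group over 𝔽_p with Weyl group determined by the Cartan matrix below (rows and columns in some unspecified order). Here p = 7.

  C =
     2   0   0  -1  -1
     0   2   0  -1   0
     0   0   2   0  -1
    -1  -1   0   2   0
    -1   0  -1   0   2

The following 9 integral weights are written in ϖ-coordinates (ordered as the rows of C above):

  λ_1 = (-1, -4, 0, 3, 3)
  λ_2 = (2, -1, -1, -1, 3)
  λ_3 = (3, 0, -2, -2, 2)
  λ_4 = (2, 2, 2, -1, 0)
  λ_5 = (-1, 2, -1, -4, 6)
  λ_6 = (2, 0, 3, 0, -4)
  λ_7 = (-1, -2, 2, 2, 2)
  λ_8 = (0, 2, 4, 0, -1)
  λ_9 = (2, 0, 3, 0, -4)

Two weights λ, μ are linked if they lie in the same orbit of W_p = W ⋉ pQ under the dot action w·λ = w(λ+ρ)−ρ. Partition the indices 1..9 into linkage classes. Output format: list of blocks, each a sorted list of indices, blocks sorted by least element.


C ↔ A_5 under row/col permutation; |W(A_5)| = 720.

Folding the 9 weights λ_j+ρ into Ā_7 (reps in the given 5-coord order):

  λ_1 → (0, 1, 1, 1, 3)
  λ_2 → (3, 0, 0, 0, 4)
  λ_3 → (3, 0, 1, 1, 2)
  λ_4 → (3, 0, 0, 0, 1)
  λ_5 → (3, 0, 0, 0, 4)
  λ_6 → (0, 1, 1, 1, 3)
  λ_7 → (0, 1, 1, 1, 3)
  λ_8 → (1, 0, 2, 1, 0)
  λ_9 → (0, 1, 1, 1, 3)

Partition of {1..9} into 5 W_7-dot-orbits:

[[1, 6, 7, 9], [2, 5], [3], [4], [8]]


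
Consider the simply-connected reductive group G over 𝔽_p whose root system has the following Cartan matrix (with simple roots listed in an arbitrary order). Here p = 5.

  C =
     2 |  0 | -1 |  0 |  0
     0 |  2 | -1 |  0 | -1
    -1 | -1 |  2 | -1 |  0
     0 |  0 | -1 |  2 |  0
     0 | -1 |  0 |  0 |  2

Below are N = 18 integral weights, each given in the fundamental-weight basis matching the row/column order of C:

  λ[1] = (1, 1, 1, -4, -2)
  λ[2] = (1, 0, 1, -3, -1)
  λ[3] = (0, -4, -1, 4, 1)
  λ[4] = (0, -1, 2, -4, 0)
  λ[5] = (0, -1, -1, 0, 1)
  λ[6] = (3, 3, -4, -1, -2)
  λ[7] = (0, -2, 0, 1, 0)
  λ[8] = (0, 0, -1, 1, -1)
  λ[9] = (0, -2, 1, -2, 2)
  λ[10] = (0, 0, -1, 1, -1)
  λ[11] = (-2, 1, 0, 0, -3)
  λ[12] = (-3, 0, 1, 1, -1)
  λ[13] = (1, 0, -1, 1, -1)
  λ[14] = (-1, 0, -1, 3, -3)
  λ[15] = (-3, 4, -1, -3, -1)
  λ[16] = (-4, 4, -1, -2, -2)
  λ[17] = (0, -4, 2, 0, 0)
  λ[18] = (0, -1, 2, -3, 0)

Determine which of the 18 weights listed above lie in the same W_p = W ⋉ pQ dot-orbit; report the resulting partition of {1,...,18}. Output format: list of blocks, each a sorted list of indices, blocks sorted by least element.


D_5 Cartan matrix, 5 simple roots permuted; ρ=(1,1,1,1,1).

W_5-reps of the 18 weights in Ā_5 (same 5-coord order as C):

    λ_1+ρ ↦ (1, 1, 0, 2, 0)
    λ_2+ρ ↦ (2, 0, 0, 2, 0)
    λ_3+ρ ↦ (2, 0, 0, 2, 0)
    λ_4+ρ ↦ (1, 0, 0, 3, 1)
    λ_5+ρ ↦ (1, 0, 0, 1, 2)
    λ_6+ρ ↦ (1, 0, 0, 3, 1)
    λ_7+ρ ↦ (1, 1, 0, 2, 0)
    λ_8+ρ ↦ (1, 1, 0, 2, 0)
    λ_9+ρ ↦ (1, 0, 0, 1, 2)
    λ_10+ρ ↦ (1, 1, 0, 2, 0)
    λ_11+ρ ↦ (1, 0, 0, 1, 2)
    λ_12+ρ ↦ (2, 0, 0, 2, 0)
    λ_13+ρ ↦ (2, 0, 0, 2, 0)
    λ_14+ρ ↦ (1, 0, 0, 3, 1)
    λ_15+ρ ↦ (2, 0, 0, 2, 0)
    λ_16+ρ ↦ (1, 0, 0, 3, 1)
    λ_17+ρ ↦ (1, 0, 0, 1, 2)
    λ_18+ρ ↦ (1, 1, 0, 2, 0)

Linkage partition of the 18 weights (4 classes, p=5):

[[1, 7, 8, 10, 18], [2, 3, 12, 13, 15], [4, 6, 14, 16], [5, 9, 11, 17]]


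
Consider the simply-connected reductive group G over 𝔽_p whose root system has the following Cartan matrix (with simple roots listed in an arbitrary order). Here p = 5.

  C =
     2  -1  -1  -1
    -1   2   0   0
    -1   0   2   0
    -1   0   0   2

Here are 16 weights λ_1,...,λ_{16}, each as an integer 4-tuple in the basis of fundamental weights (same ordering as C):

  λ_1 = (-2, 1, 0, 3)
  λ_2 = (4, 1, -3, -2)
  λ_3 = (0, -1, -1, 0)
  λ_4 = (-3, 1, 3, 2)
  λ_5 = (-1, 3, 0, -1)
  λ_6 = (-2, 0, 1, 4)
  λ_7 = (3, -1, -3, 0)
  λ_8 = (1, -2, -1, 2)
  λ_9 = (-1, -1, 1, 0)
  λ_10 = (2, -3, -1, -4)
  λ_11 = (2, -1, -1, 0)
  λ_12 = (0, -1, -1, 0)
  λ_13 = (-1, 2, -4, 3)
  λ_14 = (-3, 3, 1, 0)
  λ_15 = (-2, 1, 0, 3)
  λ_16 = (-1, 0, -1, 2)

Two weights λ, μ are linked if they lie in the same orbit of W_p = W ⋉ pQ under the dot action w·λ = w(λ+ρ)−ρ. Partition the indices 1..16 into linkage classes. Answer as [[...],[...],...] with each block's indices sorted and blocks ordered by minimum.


Cartan matrix: type D_4 (|W|=192); un-permuting the 4 rows.

Folding the 16 weights λ_j+ρ into Ā_5 (reps in the given 4-coord order):

    λ_1 → (0, 1, 0, 3)
    λ_2 → (1, 0, 0, 1)
    λ_3 → (1, 0, 0, 1)
    λ_4 → (0, 0, 2, 1)
    λ_5 → (0, 4, 1, 0)
    λ_6 → (0, 1, 0, 3)
    λ_7 → (0, 0, 2, 1)
    λ_8 → (0, 1, 0, 3)
    λ_9 → (0, 0, 2, 1)
    λ_10 → (0, 0, 2, 1)
    λ_11 → (1, 0, 0, 1)
    λ_12 → (1, 0, 0, 1)
    λ_13 → (1, 0, 0, 1)
    λ_14 → (1, 2, 0, 1)
    λ_15 → (0, 1, 0, 3)
    λ_16 → (0, 1, 0, 3)

5 distinct reps among the 16 weights ⇒ 5 W_5-linkage classes:

[[1, 6, 8, 15, 16], [2, 3, 11, 12, 13], [4, 7, 9, 10], [5], [14]]


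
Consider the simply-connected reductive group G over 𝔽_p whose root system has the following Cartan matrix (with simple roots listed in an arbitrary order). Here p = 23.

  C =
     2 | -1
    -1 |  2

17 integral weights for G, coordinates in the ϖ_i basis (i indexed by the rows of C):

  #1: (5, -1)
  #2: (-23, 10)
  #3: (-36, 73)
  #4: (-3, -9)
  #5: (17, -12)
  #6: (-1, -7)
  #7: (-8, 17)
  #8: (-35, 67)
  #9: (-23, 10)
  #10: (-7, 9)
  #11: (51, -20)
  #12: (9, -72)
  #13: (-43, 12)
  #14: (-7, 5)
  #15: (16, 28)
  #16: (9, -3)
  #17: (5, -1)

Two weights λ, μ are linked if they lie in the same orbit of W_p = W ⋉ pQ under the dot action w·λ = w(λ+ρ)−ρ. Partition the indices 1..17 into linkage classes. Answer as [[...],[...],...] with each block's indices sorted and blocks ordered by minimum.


Root system A_2: the 2×2 matrix C matches after relabeling.

Alcove-folded reps (p=23, 17 weights, presented ϖ-order):

    [1] (6, 0)
    [2] (11, 11)
    [3] (7, 11)
    [4] (8, 2)
    [5] (7, 11)
    [6] (6, 0)
    [7] (7, 11)
    [8] (11, 11)
    [9] (11, 11)
    [10] (6, 4)
    [11] (6, 4)
    [12] (8, 2)
    [13] (6, 4)
    [14] (6, 0)
    [15] (6, 0)
    [16] (8, 2)
    [17] (6, 0)

These 17 weights hit 5 W_23-dot-orbits; sizes (5, 3, 3, 3, 3):

[[1, 6, 14, 15, 17], [2, 8, 9], [3, 5, 7], [4, 12, 16], [10, 11, 13]]


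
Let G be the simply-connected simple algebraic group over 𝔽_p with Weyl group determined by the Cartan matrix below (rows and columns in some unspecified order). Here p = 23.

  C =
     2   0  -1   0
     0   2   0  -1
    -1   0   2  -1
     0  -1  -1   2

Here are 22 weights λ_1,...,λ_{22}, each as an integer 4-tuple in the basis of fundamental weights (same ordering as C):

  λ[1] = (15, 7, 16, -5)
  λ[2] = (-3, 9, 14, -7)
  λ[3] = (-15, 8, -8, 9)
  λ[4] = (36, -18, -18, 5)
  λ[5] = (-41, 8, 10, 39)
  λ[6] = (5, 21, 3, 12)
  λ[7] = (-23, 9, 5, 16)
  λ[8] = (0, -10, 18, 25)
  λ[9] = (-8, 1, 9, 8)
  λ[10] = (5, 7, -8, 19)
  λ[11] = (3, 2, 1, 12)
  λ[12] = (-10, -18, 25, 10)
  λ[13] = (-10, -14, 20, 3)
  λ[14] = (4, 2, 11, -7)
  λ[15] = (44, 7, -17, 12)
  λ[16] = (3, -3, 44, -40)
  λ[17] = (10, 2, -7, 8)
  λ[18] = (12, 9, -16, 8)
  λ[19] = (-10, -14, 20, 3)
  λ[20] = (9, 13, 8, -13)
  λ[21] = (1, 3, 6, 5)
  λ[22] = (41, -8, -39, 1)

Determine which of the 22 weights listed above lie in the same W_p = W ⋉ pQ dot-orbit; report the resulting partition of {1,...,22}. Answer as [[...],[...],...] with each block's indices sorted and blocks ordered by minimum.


Cartan matrix: type A_4 (|W|=120); un-permuting the 4 rows.

Folding the 22 weights λ_j+ρ into Ā_23 (reps in the given 4-coord order):

  λ_1+ρ ↦ (2, 4, 7, 6);  λ_2+ρ ↦ (2, 4, 7, 6);  λ_3+ρ ↦ (7, 2, 3, 9);  λ_4+ρ ↦ (5, 3, 6, 3);  λ_5+ρ ↦ (5, 3, 6, 3);  λ_6+ρ ↦ (4, 0, 12, 1);  λ_7+ρ ↦ (4, 0, 12, 1);  λ_8+ρ ↦ (6, 1, 3, 0);  λ_9+ρ ↦ (7, 2, 3, 9);  λ_10+ρ ↦ (4, 3, 2, 13);  λ_11+ρ ↦ (4, 3, 2, 13);  λ_12+ρ ↦ (5, 3, 6, 3);  λ_13+ρ ↦ (7, 2, 3, 9);  λ_14+ρ ↦ (5, 3, 6, 3);  λ_15+ρ ↦ (4, 3, 2, 13);  λ_16+ρ ↦ (4, 3, 2, 13);  λ_17+ρ ↦ (5, 3, 6, 3);  λ_18+ρ ↦ (2, 4, 7, 6);  λ_19+ρ ↦ (7, 2, 3, 9);  λ_20+ρ ↦ (7, 2, 3, 9);  λ_21+ρ ↦ (2, 4, 7, 6);  λ_22+ρ ↦ (4, 3, 2, 13)

Linkage partition of the 22 weights (6 classes, p=23):

[[1, 2, 18, 21], [3, 9, 13, 19, 20], [4, 5, 12, 14, 17], [6, 7], [8], [10, 11, 15, 16, 22]]


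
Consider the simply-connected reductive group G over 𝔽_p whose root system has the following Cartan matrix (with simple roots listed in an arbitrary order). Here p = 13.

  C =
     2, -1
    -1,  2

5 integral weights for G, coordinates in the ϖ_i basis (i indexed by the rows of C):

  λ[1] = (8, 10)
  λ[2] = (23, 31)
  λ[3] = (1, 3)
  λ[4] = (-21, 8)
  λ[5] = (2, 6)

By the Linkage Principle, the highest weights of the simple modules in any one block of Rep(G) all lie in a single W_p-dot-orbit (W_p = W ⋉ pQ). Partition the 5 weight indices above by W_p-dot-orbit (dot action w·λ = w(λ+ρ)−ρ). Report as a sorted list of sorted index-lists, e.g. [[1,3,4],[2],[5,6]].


A_2 Cartan matrix, 2 simple roots permuted; ρ=(1,1).

Alcove-folded reps (p=13, 5 weights, presented ϖ-order):

  λ_1+ρ ↦ (2, 4);  λ_2+ρ ↦ (2, 4);  λ_3+ρ ↦ (2, 4);  λ_4+ρ ↦ (2, 4);  λ_5+ρ ↦ (3, 7)

The 5 indices split into 2 linkage classes (same alcove rep ⇔ same W_13-dot-orbit):

[[1, 2, 3, 4], [5]]


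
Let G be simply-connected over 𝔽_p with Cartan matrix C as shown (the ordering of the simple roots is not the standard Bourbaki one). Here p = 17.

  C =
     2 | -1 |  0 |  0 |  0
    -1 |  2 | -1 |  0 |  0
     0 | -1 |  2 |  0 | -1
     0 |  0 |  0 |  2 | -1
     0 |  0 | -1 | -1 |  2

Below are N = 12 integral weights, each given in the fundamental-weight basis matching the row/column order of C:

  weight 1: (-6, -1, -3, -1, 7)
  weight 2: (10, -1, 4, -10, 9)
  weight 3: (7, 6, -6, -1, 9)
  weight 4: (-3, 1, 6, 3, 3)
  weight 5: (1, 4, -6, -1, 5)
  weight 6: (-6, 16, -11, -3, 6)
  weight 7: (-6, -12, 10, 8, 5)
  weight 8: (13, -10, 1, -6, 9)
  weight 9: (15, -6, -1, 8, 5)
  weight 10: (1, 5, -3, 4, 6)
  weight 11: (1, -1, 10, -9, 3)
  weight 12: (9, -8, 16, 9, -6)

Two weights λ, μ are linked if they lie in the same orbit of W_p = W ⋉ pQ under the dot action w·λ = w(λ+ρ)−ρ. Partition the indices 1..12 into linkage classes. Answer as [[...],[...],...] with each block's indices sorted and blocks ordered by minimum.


Dynkin diagram of C (from the 8 off-diagonal −1 entries): A_5.

Alcove-folded reps (p=17, 12 weights, presented ϖ-order):

    λ_1 → (2, 0, 5, 0, 1)
    λ_2 → (2, 0, 5, 0, 1)
    λ_3 → (5, 2, 5, 3, 2)
    λ_4 → (2, 0, 7, 4, 4)
    λ_5 → (2, 0, 5, 0, 1)
    λ_6 → (5, 2, 5, 3, 2)
    λ_7 → (2, 0, 5, 0, 1)
    λ_8 → (5, 2, 5, 3, 2)
    λ_9 → (2, 0, 5, 0, 1)
    λ_10 → (1, 4, 2, 4, 5)
    λ_11 → (2, 0, 7, 4, 4)
    λ_12 → (5, 2, 5, 3, 2)

These 12 weights hit 4 W_17-dot-orbits; sizes (5, 4, 2, 1):

[[1, 2, 5, 7, 9], [3, 6, 8, 12], [4, 11], [10]]


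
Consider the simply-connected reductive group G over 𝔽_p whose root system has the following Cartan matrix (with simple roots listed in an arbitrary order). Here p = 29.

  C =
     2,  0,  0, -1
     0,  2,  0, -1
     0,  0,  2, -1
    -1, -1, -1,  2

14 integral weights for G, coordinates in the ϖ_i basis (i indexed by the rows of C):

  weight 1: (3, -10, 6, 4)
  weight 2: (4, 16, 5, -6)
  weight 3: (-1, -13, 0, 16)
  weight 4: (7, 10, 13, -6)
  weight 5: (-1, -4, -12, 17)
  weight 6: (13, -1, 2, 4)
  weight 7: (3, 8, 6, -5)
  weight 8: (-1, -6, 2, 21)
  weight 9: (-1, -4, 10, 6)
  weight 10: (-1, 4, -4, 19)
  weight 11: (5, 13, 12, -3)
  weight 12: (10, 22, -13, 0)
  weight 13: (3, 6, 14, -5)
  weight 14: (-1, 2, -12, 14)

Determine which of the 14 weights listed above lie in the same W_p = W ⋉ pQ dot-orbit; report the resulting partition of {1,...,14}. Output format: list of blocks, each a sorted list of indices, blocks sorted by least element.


Type D_4, rank 4, |W|=192; reorder rows/cols to standard.

Ā_29 reps of the 14 weights (D_4, coords as presented):

  1: (0, 5, 3, 4)
  2: (0, 12, 1, 5)
  3: (0, 12, 1, 5)
  4: (3, 6, 9, 5)
  5: (0, 3, 11, 4)
  6: (14, 0, 3, 5)
  7: (0, 5, 3, 4)
  8: (0, 5, 3, 4)
  9: (0, 3, 11, 4)
  10: (0, 5, 3, 4)
  11: (4, 12, 11, 0)
  12: (0, 12, 1, 5)
  13: (0, 3, 11, 4)
  14: (0, 3, 11, 4)

Partition of {1..14} into 6 W_29-dot-orbits:

[[1, 7, 8, 10], [2, 3, 12], [4], [5, 9, 13, 14], [6], [11]]


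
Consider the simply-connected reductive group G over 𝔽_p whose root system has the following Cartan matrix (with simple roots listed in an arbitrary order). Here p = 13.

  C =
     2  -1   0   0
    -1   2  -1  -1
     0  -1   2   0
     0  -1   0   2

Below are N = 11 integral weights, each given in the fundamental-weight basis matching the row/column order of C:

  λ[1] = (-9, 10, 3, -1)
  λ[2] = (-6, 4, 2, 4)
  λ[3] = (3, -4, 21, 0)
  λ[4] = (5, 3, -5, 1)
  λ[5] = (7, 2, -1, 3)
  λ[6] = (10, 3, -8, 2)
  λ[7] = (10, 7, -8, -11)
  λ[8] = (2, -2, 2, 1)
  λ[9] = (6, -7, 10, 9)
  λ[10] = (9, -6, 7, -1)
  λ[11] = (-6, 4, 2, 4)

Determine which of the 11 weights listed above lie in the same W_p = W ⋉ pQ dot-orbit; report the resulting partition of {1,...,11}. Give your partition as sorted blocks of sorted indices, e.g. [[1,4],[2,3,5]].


C ↔ D_4 under row/col permutation; |W(D_4)| = 192.

Each λ_j+ρ reduced to Ā_13; 4-tuples below use C's row order:

    λ_1+ρ ↦ (6, 0, 2, 2)
    λ_2+ρ ↦ (5, 0, 3, 5)
    λ_3+ρ ↦ (2, 1, 2, 1)
    λ_4+ρ ↦ (6, 0, 4, 2)
    λ_5+ρ ↦ (6, 0, 2, 2)
    λ_6+ρ ↦ (6, 0, 2, 2)
    λ_7+ρ ↦ (2, 1, 2, 1)
    λ_8+ρ ↦ (2, 1, 2, 1)
    λ_9+ρ ↦ (2, 1, 2, 1)
    λ_10+ρ ↦ (5, 0, 3, 5)
    λ_11+ρ ↦ (5, 0, 3, 5)

Partition of {1..11} into 4 W_13-dot-orbits:

[[1, 5, 6], [2, 10, 11], [3, 7, 8, 9], [4]]


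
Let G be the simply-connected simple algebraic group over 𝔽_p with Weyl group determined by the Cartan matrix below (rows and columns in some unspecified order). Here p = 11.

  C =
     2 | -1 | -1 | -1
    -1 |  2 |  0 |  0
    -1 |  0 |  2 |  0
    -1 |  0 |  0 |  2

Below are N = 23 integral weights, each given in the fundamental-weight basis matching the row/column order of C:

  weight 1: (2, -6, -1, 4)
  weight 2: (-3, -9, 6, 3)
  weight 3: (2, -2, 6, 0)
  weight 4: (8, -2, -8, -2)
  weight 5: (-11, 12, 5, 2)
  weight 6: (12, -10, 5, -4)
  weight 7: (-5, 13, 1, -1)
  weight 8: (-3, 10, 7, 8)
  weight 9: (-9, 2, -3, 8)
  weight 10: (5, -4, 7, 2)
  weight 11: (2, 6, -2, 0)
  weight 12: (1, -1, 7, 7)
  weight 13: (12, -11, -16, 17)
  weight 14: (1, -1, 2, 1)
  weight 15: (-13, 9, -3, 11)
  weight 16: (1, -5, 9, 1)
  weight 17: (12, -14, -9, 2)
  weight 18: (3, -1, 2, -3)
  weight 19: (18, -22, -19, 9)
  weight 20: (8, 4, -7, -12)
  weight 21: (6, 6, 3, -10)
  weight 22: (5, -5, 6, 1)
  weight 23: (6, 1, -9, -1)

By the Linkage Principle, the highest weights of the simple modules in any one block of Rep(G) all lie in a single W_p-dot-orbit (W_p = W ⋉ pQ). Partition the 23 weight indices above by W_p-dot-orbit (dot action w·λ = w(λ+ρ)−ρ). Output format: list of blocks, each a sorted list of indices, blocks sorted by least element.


D_4 Cartan matrix, 4 simple roots permuted; ρ=(1,1,1,1).

Alcove-folded reps (p=11, 23 weights, presented ϖ-order):

  λ_1 → (0, 3, 2, 3)
  λ_2 → (1, 1, 2, 5)
  λ_3 → (0, 1, 7, 1)
  λ_4 → (0, 1, 7, 1)
  λ_5 → (1, 1, 2, 5)
  λ_6 → (1, 1, 2, 5)
  λ_7 → (0, 7, 1, 1)
  λ_8 → (2, 0, 3, 2)
  λ_9 → (1, 1, 2, 5)
  λ_10 → (0, 3, 2, 3)
  λ_11 → (0, 7, 1, 1)
  λ_12 → (0, 7, 1, 1)
  λ_13 → (1, 1, 2, 5)
  λ_14 → (2, 0, 3, 2)
  λ_15 → (0, 1, 7, 1)
  λ_16 → (0, 1, 7, 1)
  λ_17 → (0, 3, 2, 3)
  λ_18 → (2, 0, 3, 2)
  λ_19 → (0, 2, 1, 7)
  λ_20 → (0, 3, 2, 3)
  λ_21 → (2, 0, 3, 2)
  λ_22 → (2, 0, 3, 2)
  λ_23 → (0, 1, 7, 1)

These 23 weights hit 6 W_11-dot-orbits; sizes (4, 5, 5, 3, 5, 1):

[[1, 10, 17, 20], [2, 5, 6, 9, 13], [3, 4, 15, 16, 23], [7, 11, 12], [8, 14, 18, 21, 22], [19]]


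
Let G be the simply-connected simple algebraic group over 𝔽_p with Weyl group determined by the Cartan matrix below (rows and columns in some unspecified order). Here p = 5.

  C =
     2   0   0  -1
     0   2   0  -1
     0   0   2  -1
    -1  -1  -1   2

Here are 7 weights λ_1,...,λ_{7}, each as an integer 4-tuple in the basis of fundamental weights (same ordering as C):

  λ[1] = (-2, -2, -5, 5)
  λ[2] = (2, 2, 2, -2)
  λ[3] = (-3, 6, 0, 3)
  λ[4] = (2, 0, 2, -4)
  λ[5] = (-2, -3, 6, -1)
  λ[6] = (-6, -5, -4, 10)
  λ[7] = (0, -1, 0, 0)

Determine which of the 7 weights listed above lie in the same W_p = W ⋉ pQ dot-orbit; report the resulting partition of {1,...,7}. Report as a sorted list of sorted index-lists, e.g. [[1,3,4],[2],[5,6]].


Cartan matrix: type D_4 (|W|=192); un-permuting the 4 rows.

Ā_5 reps of the 7 weights (D_4, coords as presented):

  1: (0, 0, 3, 1)
  2: (0, 0, 0, 2)
  3: (1, 2, 0, 1)
  4: (0, 2, 0, 1)
  5: (0, 1, 2, 1)
  6: (0, 1, 2, 1)
  7: (1, 0, 1, 1)

These 7 weights hit 6 W_5-dot-orbits; sizes (1, 1, 1, 1, 2, 1):

[[1], [2], [3], [4], [5, 6], [7]]


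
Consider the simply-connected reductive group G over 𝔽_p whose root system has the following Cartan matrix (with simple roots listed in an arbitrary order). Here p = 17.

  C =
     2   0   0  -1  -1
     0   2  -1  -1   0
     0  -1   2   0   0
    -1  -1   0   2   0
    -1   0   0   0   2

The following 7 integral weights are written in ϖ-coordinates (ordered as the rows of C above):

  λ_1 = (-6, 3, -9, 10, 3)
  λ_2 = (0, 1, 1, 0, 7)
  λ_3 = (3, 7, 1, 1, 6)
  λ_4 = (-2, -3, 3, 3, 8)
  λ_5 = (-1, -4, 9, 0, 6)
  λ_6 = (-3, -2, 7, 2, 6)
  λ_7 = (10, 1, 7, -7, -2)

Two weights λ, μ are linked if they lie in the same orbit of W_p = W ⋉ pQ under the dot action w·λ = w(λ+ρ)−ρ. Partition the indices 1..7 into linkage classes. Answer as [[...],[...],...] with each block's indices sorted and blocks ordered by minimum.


Root system A_5: the 5×5 matrix C matches after relabeling.

W_17-reps of the 7 weights in Ā_17 (same 5-coord order as C):

  1: (4, 4, 4, 2, 1);  2: (1, 2, 2, 1, 8);  3: (4, 4, 4, 2, 1);  4: (1, 2, 2, 1, 8);  5: (2, 1, 7, 0, 5);  6: (2, 1, 7, 0, 5);  7: (4, 4, 4, 2, 1)

Grouping the 7 weights by Ā_17-representative: 3 linkage classes.

[[1, 3, 7], [2, 4], [5, 6]]


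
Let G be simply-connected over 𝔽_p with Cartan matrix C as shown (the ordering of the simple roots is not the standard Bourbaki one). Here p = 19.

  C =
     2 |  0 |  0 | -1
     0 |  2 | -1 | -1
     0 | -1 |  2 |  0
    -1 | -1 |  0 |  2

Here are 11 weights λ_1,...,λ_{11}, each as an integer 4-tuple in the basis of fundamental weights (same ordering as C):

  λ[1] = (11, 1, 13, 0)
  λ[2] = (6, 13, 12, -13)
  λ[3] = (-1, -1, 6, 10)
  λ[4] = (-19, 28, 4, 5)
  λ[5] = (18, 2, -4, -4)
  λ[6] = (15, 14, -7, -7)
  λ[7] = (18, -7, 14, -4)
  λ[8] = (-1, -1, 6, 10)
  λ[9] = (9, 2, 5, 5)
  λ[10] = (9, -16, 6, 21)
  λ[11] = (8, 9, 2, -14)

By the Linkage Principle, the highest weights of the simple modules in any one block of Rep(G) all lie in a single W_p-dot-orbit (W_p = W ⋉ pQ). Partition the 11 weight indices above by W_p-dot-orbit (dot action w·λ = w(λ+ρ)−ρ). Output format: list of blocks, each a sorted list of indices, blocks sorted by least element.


Cartan matrix: type A_4 (|W|=120); un-permuting the 4 rows.

λ_j+ρ reflected into Ā_19 (⟨·,θ^∨⟩≤19); 4-tuples as given:

  1: (2, 2, 4, 1) · 2: (3, 2, 5, 4) · 3: (0, 0, 7, 11) · 4: (2, 2, 4, 1) · 5: (16, 3, 0, 0) · 6: (4, 3, 0, 6) · 7: (4, 3, 0, 6) · 8: (0, 0, 7, 11) · 9: (4, 3, 0, 6) · 10: (3, 2, 5, 4) · 11: (4, 3, 0, 6)

Grouping the 11 weights by Ā_19-representative: 5 linkage classes.

[[1, 4], [2, 10], [3, 8], [5], [6, 7, 9, 11]]


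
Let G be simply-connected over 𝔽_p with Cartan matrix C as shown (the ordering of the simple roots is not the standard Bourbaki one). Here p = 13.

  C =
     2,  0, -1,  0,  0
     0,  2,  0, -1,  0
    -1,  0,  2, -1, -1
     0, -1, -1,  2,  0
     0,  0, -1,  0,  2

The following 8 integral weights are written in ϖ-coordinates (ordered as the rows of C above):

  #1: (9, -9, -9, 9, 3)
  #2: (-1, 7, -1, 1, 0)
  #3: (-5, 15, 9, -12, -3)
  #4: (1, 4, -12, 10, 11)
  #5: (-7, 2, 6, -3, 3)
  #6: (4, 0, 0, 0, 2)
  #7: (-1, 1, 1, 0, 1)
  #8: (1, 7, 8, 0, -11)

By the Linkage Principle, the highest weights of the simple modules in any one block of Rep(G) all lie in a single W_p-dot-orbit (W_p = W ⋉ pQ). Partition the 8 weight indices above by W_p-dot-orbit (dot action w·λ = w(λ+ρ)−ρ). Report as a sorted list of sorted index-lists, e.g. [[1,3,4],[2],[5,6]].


Type D_5, rank 5, |W|=1920; reorder rows/cols to standard.

Each λ_j+ρ reduced to Ā_13; 5-tuples below use C's row order:

  λ_1 → (0, 2, 2, 1, 2) · λ_2 → (0, 8, 0, 2, 1) · λ_3 → (0, 2, 2, 1, 2) · λ_4 → (5, 1, 1, 1, 3) · λ_5 → (5, 1, 1, 1, 3) · λ_6 → (5, 1, 1, 1, 3) · λ_7 → (0, 2, 2, 1, 2) · λ_8 → (5, 1, 1, 1, 3)

Linkage partition of the 8 weights (3 classes, p=13):

[[1, 3, 7], [2], [4, 5, 6, 8]]


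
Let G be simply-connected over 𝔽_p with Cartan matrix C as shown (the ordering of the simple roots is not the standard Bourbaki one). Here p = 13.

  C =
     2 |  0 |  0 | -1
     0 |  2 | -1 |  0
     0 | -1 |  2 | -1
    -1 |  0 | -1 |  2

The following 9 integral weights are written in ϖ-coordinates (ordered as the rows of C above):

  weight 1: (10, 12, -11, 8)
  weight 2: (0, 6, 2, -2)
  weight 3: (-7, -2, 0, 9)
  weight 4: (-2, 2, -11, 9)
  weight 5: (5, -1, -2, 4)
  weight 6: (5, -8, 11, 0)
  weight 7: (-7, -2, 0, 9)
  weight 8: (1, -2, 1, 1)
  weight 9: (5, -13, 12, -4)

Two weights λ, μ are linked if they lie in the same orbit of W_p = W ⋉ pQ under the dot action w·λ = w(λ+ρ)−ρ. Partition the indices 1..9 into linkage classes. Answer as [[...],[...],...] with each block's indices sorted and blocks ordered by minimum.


A_4 Cartan matrix, 4 simple roots permuted; ρ=(1,1,1,1).

Alcove-folded reps (p=13, 9 weights, presented ϖ-order):

  λ_1 → (0, 7, 2, 1) · λ_2 → (0, 7, 2, 1) · λ_3 → (6, 1, 0, 4) · λ_4 → (0, 7, 2, 1) · λ_5 → (6, 1, 0, 4) · λ_6 → (0, 1, 5, 1) · λ_7 → (6, 1, 0, 4) · λ_8 → (2, 1, 1, 2) · λ_9 → (0, 7, 2, 1)

Partition of {1..9} into 4 W_13-dot-orbits:

[[1, 2, 4, 9], [3, 5, 7], [6], [8]]


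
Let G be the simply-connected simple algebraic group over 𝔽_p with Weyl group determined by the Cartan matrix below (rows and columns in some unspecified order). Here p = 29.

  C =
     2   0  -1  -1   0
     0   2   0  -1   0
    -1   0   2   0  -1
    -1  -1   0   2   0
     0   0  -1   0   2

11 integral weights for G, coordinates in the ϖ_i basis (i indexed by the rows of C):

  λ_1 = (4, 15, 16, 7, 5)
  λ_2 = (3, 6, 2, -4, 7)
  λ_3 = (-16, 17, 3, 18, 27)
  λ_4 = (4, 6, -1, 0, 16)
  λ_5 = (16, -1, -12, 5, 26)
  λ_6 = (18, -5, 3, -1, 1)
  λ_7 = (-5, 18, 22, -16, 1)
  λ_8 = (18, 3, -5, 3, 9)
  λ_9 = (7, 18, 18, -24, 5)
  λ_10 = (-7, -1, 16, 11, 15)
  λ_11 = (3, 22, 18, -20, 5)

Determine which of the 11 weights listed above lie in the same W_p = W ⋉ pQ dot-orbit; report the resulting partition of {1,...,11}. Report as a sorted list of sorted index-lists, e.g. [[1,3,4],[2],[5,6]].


Root system A_5: the 5×5 matrix C matches after relabeling.

Each λ_j+ρ reduced to Ā_29; 5-tuples below use C's row order:

  1: (5, 6, 0, 1, 16) · 2: (1, 4, 3, 3, 8) · 3: (1, 4, 3, 3, 8) · 4: (5, 6, 0, 1, 16) · 5: (2, 6, 11, 4, 6) · 6: (15, 0, 4, 4, 2) · 7: (15, 0, 4, 4, 2) · 8: (15, 0, 4, 4, 2) · 9: (15, 0, 4, 4, 2) · 10: (2, 6, 11, 4, 6) · 11: (15, 0, 4, 4, 2)

These 11 weights hit 4 W_29-dot-orbits; sizes (2, 2, 2, 5):

[[1, 4], [2, 3], [5, 10], [6, 7, 8, 9, 11]]


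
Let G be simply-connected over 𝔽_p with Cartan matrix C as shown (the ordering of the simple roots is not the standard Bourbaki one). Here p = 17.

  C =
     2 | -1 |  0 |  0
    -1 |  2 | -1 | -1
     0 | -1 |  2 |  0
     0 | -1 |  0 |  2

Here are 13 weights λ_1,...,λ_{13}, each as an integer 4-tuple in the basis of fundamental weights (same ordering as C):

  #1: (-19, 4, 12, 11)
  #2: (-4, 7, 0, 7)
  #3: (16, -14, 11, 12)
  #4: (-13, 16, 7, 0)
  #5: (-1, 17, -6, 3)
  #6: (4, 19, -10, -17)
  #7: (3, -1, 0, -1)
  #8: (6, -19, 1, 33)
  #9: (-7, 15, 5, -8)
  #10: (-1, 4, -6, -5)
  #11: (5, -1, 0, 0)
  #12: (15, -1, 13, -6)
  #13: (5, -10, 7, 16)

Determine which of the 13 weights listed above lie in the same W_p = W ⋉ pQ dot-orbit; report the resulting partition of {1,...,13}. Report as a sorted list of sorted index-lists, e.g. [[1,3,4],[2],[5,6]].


Type D_4, rank 4, |W|=192; reorder rows/cols to standard.

Ā_17 reps of the 13 weights (D_4, coords as presented):

  λ_1+ρ ↦ (4, 0, 1, 0) · λ_2+ρ ↦ (3, 0, 1, 8) · λ_3+ρ ↦ (4, 0, 1, 0) · λ_4+ρ ↦ (3, 0, 1, 8) · λ_5+ρ ↦ (4, 0, 1, 0) · λ_6+ρ ↦ (3, 0, 1, 8) · λ_7+ρ ↦ (4, 0, 1, 0) · λ_8+ρ ↦ (6, 0, 1, 1) · λ_9+ρ ↦ (1, 5, 1, 2) · λ_10+ρ ↦ (4, 0, 1, 0) · λ_11+ρ ↦ (6, 0, 1, 1) · λ_12+ρ ↦ (3, 0, 1, 8) · λ_13+ρ ↦ (3, 0, 1, 8)

The 13 indices split into 4 linkage classes (same alcove rep ⇔ same W_17-dot-orbit):

[[1, 3, 5, 7, 10], [2, 4, 6, 12, 13], [8, 11], [9]]


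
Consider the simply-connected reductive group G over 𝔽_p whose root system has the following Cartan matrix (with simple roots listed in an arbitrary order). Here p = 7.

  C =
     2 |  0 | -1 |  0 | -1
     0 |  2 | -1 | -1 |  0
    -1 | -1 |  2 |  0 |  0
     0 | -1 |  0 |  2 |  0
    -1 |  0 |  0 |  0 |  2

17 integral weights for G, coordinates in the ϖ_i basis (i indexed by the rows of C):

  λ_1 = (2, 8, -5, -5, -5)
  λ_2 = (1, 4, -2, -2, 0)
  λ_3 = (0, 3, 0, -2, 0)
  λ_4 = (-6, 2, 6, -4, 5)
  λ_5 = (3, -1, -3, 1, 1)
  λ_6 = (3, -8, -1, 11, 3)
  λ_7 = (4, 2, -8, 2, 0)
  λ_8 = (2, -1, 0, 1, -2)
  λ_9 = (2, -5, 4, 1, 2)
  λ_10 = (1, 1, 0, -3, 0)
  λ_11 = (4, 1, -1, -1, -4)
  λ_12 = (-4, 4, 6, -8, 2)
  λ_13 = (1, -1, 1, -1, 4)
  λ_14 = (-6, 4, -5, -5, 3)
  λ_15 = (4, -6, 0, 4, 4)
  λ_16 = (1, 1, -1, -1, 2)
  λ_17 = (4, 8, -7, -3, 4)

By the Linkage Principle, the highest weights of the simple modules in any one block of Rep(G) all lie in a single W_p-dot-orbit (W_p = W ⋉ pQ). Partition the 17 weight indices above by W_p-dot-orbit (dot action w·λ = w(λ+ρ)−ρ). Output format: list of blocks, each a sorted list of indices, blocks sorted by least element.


Cartan matrix: type A_5 (|W|=720); un-permuting the 5 rows.

Each λ_j+ρ reduced to Ā_7; 5-tuples below use C's row order:

  1: (2, 0, 1, 2, 1);  2: (1, 3, 1, 1, 1);  3: (1, 3, 1, 1, 1);  4: (2, 1, 1, 0, 3);  5: (2, 2, 0, 0, 2);  6: (2, 1, 1, 0, 3);  7: (1, 3, 1, 1, 1);  8: (2, 0, 1, 2, 1);  9: (2, 0, 1, 2, 1);  10: (2, 0, 1, 2, 1);  11: (2, 2, 0, 0, 3);  12: (2, 2, 0, 0, 3);  13: (2, 2, 0, 0, 3);  14: (2, 0, 1, 2, 1);  15: (1, 3, 1, 1, 1);  16: (2, 2, 0, 0, 3);  17: (1, 3, 1, 1, 1)

These 17 weights hit 5 W_7-dot-orbits; sizes (5, 5, 2, 1, 4):

[[1, 8, 9, 10, 14], [2, 3, 7, 15, 17], [4, 6], [5], [11, 12, 13, 16]]


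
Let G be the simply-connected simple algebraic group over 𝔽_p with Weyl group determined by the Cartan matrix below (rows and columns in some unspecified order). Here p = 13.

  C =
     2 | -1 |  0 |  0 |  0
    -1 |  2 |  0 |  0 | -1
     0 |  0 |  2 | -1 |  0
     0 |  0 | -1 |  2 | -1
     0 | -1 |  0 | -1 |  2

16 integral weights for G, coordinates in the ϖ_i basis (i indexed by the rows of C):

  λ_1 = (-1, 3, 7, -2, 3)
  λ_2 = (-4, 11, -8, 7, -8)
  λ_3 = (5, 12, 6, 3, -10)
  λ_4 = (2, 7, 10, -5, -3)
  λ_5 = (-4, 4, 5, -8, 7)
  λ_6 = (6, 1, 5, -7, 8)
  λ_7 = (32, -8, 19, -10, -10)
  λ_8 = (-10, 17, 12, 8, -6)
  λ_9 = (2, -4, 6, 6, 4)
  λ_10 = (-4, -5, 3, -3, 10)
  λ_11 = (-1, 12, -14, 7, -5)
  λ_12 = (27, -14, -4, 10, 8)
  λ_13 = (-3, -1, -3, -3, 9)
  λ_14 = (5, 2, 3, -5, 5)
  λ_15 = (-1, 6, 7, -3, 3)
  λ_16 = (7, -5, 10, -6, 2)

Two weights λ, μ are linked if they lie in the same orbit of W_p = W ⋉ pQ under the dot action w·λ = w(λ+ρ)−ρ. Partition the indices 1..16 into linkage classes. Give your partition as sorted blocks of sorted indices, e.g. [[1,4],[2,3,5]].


Type A_5, rank 5, |W|=720; reorder rows/cols to standard.

λ_j+ρ reflected into Ā_13 (⟨·,θ^∨⟩≤13); 5-tuples as given:

  1: (2, 2, 5, 1, 3);  2: (3, 2, 1, 6, 1);  3: (2, 2, 5, 1, 3);  4: (0, 2, 2, 2, 4);  5: (3, 2, 1, 6, 1);  6: (2, 2, 5, 1, 3);  7: (2, 2, 5, 1, 3);  8: (4, 0, 0, 4, 5);  9: (3, 2, 1, 6, 1);  10: (4, 3, 2, 2, 2);  11: (4, 0, 0, 4, 5);  12: (4, 3, 2, 2, 2);  13: (0, 2, 2, 2, 4);  14: (4, 3, 2, 2, 2);  15: (4, 3, 2, 2, 2);  16: (2, 2, 5, 1, 3)

These 16 weights hit 5 W_13-dot-orbits; sizes (5, 3, 2, 2, 4):

[[1, 3, 6, 7, 16], [2, 5, 9], [4, 13], [8, 11], [10, 12, 14, 15]]


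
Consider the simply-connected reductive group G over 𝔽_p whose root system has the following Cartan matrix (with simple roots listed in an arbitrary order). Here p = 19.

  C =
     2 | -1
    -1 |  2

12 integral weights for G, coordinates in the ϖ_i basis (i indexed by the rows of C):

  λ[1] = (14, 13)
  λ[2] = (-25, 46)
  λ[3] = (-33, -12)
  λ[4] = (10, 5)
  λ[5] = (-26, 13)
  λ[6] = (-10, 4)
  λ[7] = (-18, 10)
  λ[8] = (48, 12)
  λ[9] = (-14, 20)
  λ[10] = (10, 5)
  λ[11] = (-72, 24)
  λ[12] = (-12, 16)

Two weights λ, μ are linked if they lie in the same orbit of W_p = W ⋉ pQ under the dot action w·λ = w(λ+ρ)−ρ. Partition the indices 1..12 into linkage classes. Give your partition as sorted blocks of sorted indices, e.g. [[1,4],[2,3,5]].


A_2 Cartan matrix, 2 simple roots permuted; ρ=(1,1).

Folding the 12 weights λ_j+ρ into Ā_19 (reps in the given 2-coord order):

  1: (5, 4)
  2: (5, 4)
  3: (8, 5)
  4: (11, 6)
  5: (8, 5)
  6: (5, 4)
  7: (11, 6)
  8: (8, 5)
  9: (11, 6)
  10: (11, 6)
  11: (8, 5)
  12: (11, 6)

3 distinct reps among the 12 weights ⇒ 3 W_19-linkage classes:

[[1, 2, 6], [3, 5, 8, 11], [4, 7, 9, 10, 12]]


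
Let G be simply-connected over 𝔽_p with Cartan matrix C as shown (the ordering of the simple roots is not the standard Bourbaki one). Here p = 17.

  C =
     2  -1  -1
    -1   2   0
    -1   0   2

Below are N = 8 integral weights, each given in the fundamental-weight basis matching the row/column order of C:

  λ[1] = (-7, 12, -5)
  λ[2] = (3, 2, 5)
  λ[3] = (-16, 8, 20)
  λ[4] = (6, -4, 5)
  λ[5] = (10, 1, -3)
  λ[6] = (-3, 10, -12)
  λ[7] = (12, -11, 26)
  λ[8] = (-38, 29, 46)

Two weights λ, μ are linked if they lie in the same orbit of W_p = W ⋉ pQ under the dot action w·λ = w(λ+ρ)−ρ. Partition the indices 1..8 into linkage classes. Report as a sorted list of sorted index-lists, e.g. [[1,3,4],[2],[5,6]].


Root system A_3: the 3×3 matrix C matches after relabeling.

Folding the 8 weights λ_j+ρ into Ā_17 (reps in the given 3-coord order):

  [1] (4, 3, 6) · [2] (4, 3, 6) · [3] (9, 2, 2) · [4] (4, 3, 6) · [5] (9, 2, 2) · [6] (9, 2, 2) · [7] (4, 3, 6) · [8] (4, 3, 6)

Grouping the 8 weights by Ā_17-representative: 2 linkage classes.

[[1, 2, 4, 7, 8], [3, 5, 6]]


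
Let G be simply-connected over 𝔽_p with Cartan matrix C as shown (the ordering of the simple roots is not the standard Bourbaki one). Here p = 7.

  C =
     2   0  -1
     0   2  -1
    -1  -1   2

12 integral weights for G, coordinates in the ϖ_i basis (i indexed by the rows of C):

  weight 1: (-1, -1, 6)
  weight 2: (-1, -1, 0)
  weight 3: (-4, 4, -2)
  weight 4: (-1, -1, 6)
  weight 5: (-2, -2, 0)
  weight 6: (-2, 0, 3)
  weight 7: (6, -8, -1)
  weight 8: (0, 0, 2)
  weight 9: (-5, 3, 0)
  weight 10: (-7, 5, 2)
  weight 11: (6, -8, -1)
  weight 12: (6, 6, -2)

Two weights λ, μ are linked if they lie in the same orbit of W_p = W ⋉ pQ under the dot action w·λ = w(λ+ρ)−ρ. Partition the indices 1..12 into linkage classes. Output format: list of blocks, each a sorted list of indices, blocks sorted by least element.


Cartan matrix: type A_3 (|W|=24); un-permuting the 3 rows.

Alcove-folded reps (p=7, 12 weights, presented ϖ-order):

  λ_1 → (0, 0, 7) · λ_2 → (0, 0, 1) · λ_3 → (1, 1, 3) · λ_4 → (0, 0, 7) · λ_5 → (0, 0, 1) · λ_6 → (1, 1, 3) · λ_7 → (0, 0, 7) · λ_8 → (1, 1, 3) · λ_9 → (1, 1, 3) · λ_10 → (1, 1, 3) · λ_11 → (0, 0, 7) · λ_12 → (0, 0, 1)

Grouping the 12 weights by Ā_7-representative: 3 linkage classes.

[[1, 4, 7, 11], [2, 5, 12], [3, 6, 8, 9, 10]]
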